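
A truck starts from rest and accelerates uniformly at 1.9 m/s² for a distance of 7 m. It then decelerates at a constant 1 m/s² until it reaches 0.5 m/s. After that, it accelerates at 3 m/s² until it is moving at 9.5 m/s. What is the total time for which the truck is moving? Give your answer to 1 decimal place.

Phase 1 (accelerating): v₀ = 0 m/s, a = 1.9 m/s².
v² = v₀² + 2aΔx = 0² + 2·1.9·7 = 26.6 → v = 5.16 m/s
t = (v − v₀)/a = (5.16 − 0)/1.9 = 2.71 s

Phase 2 (decelerating): v₀ = 5.16 m/s, a = -1 m/s².
v = v₀ + at → t = (0.5 − 5.16) / -1 = 4.66 s
v² = v₀² + 2aΔx → Δx = (0.5² − 5.16²)/(2·-1) = 13.2 m

Phase 3 (accelerating): v₀ = 0.500 m/s, a = 3 m/s².
v = v₀ + at → t = (9.5 − 0.500) / 3 = 3.00 s
v² = v₀² + 2aΔx → Δx = (9.5² − 0.500²)/(2·3) = 15.0 m
Total time = 2.71 + 4.66 + 3.00 = 10.4 s

10.4 s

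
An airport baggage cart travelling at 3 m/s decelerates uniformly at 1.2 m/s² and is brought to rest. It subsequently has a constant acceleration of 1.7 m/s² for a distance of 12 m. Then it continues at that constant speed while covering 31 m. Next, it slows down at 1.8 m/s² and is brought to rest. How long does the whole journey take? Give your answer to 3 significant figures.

Phase 1 (decelerating): v₀ = 3.00 m/s, a = -1.2 m/s².
v = v₀ + at → t = (0 − 3.00) / -1.2 = 2.50 s
v² = v₀² + 2aΔx → Δx = (0² − 3.00²)/(2·-1.2) = 3.75 m

Phase 2 (accelerating): v₀ = 0 m/s, a = 1.7 m/s².
v² = v₀² + 2aΔx = 0² + 2·1.7·12 = 40.8 → v = 6.39 m/s
t = (v − v₀)/a = (6.39 − 0)/1.7 = 3.76 s

Phase 3 (constant speed): v₀ = 6.39 m/s, a = 0 m/s².
Constant speed: t = d/v = 31/6.39 = 4.85 s

Phase 4 (decelerating): v₀ = 6.39 m/s, a = -1.8 m/s².
v = v₀ + at → t = (0 − 6.39) / -1.8 = 3.55 s
v² = v₀² + 2aΔx → Δx = (0² − 6.39²)/(2·-1.8) = 11.3 m
Total time = 2.50 + 3.76 + 4.85 + 3.55 = 14.7 s

14.7 s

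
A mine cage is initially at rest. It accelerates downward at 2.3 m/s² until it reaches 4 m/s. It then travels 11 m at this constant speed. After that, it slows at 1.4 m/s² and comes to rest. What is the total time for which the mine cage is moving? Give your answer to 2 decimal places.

7.35 s

Phase 1 (accelerating): v₀ = 0 m/s, a = 2.3 m/s².
v = v₀ + at → t = (4 − 0) / 2.3 = 1.74 s
v² = v₀² + 2aΔx → Δx = (4² − 0²)/(2·2.3) = 3.48 m

Phase 2 (constant speed): v₀ = 4.00 m/s, a = 0 m/s².
Constant speed: t = d/v = 11/4.00 = 2.75 s

Phase 3 (decelerating): v₀ = 4.00 m/s, a = -1.4 m/s².
v = v₀ + at → t = (0 − 4.00) / -1.4 = 2.86 s
v² = v₀² + 2aΔx → Δx = (0² − 4.00²)/(2·-1.4) = 5.71 m
Total time = 1.74 + 2.75 + 2.86 = 7.35 s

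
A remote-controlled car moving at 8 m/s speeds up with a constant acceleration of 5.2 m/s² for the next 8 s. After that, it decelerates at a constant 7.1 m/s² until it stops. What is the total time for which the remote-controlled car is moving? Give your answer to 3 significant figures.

Phase 1 (accelerating): v₀ = 8.00 m/s, a = 5.2 m/s².
v = v₀ + at = 8.00 + (5.2)(8) = 49.6 m/s
Δx = v₀t + ½at² = 8.00·8 + 0.5·5.2·8² = 230 m

Phase 2 (decelerating): v₀ = 49.6 m/s, a = -7.1 m/s².
v = v₀ + at → t = (0 − 49.6) / -7.1 = 6.99 s
v² = v₀² + 2aΔx → Δx = (0² − 49.6²)/(2·-7.1) = 173 m
Total time = 8.00 + 6.99 = 15.0 s

15.0 s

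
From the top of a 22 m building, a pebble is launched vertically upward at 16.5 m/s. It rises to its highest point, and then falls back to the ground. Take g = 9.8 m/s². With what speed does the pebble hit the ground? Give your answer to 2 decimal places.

26.52 m/s

Phase 1 (rising): v₀ = 16.5 m/s, a = -9.8 m/s².
v = v₀ + at → t = (0 − 16.5) / -9.8 = 1.68 s
v² = v₀² + 2aΔx → Δx = (0² − 16.5²)/(2·-9.8) = 13.9 m

Phase 2 (falling): v₀ = 0 m/s, a = -9.8 m/s².
Falls 35.9 m from rest: t = √(2·35.9/9.8) = 2.71 s; v = g·t = 26.5 m/s.
Final speed = 26.5 m/s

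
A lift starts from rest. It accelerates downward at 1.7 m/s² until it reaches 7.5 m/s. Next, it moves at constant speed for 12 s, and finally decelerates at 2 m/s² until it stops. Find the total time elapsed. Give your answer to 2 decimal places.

20.16 s

Phase 1 (accelerating): v₀ = 0 m/s, a = 1.7 m/s².
v = v₀ + at → t = (7.5 − 0) / 1.7 = 4.41 s
v² = v₀² + 2aΔx → Δx = (7.5² − 0²)/(2·1.7) = 16.5 m

Phase 2 (constant speed): v₀ = 7.50 m/s, a = 0 m/s².
v = v₀ + at = 7.50 + (0)(12) = 7.50 m/s
Δx = v₀t + ½at² = 7.50·12 + 0.5·0·12² = 90.0 m

Phase 3 (decelerating): v₀ = 7.50 m/s, a = -2 m/s².
v = v₀ + at → t = (0 − 7.50) / -2 = 3.75 s
v² = v₀² + 2aΔx → Δx = (0² − 7.50²)/(2·-2) = 14.1 m
Total time = 4.41 + 12.0 + 3.75 = 20.2 s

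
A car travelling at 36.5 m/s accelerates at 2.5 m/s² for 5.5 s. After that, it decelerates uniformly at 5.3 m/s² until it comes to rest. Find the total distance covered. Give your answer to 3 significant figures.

Phase 1 (accelerating): v₀ = 36.5 m/s, a = 2.5 m/s².
v = v₀ + at = 36.5 + (2.5)(5.5) = 50.2 m/s
Δx = v₀t + ½at² = 36.5·5.5 + 0.5·2.5·5.5² = 239 m

Phase 2 (decelerating): v₀ = 50.2 m/s, a = -5.3 m/s².
v = v₀ + at → t = (0 − 50.2) / -5.3 = 9.48 s
v² = v₀² + 2aΔx → Δx = (0² − 50.2²)/(2·-5.3) = 238 m
Total distance = 239 + 238 = 477 m

477 m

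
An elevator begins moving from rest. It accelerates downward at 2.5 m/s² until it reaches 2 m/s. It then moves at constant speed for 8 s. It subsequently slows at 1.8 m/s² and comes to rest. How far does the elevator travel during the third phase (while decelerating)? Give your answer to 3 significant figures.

Phase 1 (accelerating): v₀ = 0 m/s, a = 2.5 m/s².
v = v₀ + at → t = (2 − 0) / 2.5 = 0.800 s
v² = v₀² + 2aΔx → Δx = (2² − 0²)/(2·2.5) = 0.800 m

Phase 2 (constant speed): v₀ = 2.00 m/s, a = 0 m/s².
v = v₀ + at = 2.00 + (0)(8) = 2.00 m/s
Δx = v₀t + ½at² = 2.00·8 + 0.5·0·8² = 16.0 m

Phase 3 (decelerating): v₀ = 2.00 m/s, a = -1.8 m/s².
v = v₀ + at → t = (0 − 2.00) / -1.8 = 1.11 s
v² = v₀² + 2aΔx → Δx = (0² − 2.00²)/(2·-1.8) = 1.11 m
Distance in phase 3 = 1.11 m

1.11 m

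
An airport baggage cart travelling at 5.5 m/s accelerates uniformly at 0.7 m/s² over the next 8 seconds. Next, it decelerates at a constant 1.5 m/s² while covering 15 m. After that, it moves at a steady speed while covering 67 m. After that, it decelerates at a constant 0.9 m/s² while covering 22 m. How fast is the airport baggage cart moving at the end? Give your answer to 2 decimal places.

Phase 1 (accelerating): v₀ = 5.50 m/s, a = 0.7 m/s².
v = v₀ + at = 5.50 + (0.7)(8) = 11.1 m/s
Δx = v₀t + ½at² = 5.50·8 + 0.5·0.7·8² = 66.4 m

Phase 2 (decelerating): v₀ = 11.1 m/s, a = -1.5 m/s².
v² = v₀² + 2aΔx = 11.1² + 2·-1.5·15 = 78.2 → v = 8.84 m/s
t = (v − v₀)/a = (8.84 − 11.1)/-1.5 = 1.50 s

Phase 3 (constant speed): v₀ = 8.84 m/s, a = 0 m/s².
Constant speed: t = d/v = 67/8.84 = 7.58 s

Phase 4 (decelerating): v₀ = 8.84 m/s, a = -0.9 m/s².
v² = v₀² + 2aΔx = 8.84² + 2·-0.9·22 = 38.6 → v = 6.21 m/s
t = (v − v₀)/a = (6.21 − 8.84)/-0.9 = 2.92 s
Final speed = 6.21 m/s

6.21 m/s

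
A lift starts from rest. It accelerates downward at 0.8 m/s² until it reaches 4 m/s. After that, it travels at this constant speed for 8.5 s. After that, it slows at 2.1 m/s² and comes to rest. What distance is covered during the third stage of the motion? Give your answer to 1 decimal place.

3.8 m

Phase 1 (accelerating): v₀ = 0 m/s, a = 0.8 m/s².
v = v₀ + at → t = (4 − 0) / 0.8 = 5.00 s
v² = v₀² + 2aΔx → Δx = (4² − 0²)/(2·0.8) = 10.0 m

Phase 2 (constant speed): v₀ = 4.00 m/s, a = 0 m/s².
v = v₀ + at = 4.00 + (0)(8.5) = 4.00 m/s
Δx = v₀t + ½at² = 4.00·8.5 + 0.5·0·8.5² = 34.0 m

Phase 3 (decelerating): v₀ = 4.00 m/s, a = -2.1 m/s².
v = v₀ + at → t = (0 − 4.00) / -2.1 = 1.90 s
v² = v₀² + 2aΔx → Δx = (0² − 4.00²)/(2·-2.1) = 3.81 m
Distance in phase 3 = 3.81 m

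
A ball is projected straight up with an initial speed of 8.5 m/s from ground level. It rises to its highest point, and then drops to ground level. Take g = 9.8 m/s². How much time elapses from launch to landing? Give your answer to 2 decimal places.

1.73 s

Phase 1 (rising): v₀ = 8.50 m/s, a = -9.8 m/s².
v = v₀ + at → t = (0 − 8.50) / -9.8 = 0.867 s
v² = v₀² + 2aΔx → Δx = (0² − 8.50²)/(2·-9.8) = 3.69 m

Phase 2 (falling): v₀ = 0 m/s, a = -9.8 m/s².
Falls 3.69 m from rest: t = √(2·3.69/9.8) = 0.867 s; v = g·t = 8.50 m/s.
Total time = 0.867 + 0.867 = 1.73 s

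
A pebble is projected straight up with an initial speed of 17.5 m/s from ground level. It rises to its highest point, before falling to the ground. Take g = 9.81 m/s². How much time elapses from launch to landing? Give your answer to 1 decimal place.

Phase 1 (rising): v₀ = 17.5 m/s, a = -9.81 m/s².
v = v₀ + at → t = (0 − 17.5) / -9.81 = 1.78 s
v² = v₀² + 2aΔx → Δx = (0² − 17.5²)/(2·-9.81) = 15.6 m

Phase 2 (falling): v₀ = 0 m/s, a = -9.81 m/s².
Falls 15.6 m from rest: t = √(2·15.6/9.81) = 1.78 s; v = g·t = 17.5 m/s.
Total time = 1.78 + 1.78 = 3.57 s

3.6 s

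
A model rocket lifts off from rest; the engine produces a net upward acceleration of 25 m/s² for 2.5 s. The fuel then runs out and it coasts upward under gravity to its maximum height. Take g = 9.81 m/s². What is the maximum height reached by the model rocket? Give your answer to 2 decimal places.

Phase 1 (powered ascent): v₀ = 0 m/s, a = 25 m/s².
v = v₀ + at = 0 + (25)(2.5) = 62.5 m/s
Δx = v₀t + ½at² = 0·2.5 + 0.5·25·2.5² = 78.1 m

Phase 2 (coasting upward): v₀ = 62.5 m/s, a = -9.81 m/s².
v = v₀ + at → t = (0 − 62.5) / -9.81 = 6.37 s
v² = v₀² + 2aΔx → Δx = (0² − 62.5²)/(2·-9.81) = 199 m
Maximum height = 78.1 + 199 = 277 m

277.22 m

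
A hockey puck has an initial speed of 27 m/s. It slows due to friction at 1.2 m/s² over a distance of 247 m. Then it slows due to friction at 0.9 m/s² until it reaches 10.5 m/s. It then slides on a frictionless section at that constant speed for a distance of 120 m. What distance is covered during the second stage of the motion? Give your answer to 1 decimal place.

Phase 1 (decelerating): v₀ = 27.0 m/s, a = -1.2 m/s².
v² = v₀² + 2aΔx = 27.0² + 2·-1.2·247 = 136 → v = 11.7 m/s
t = (v − v₀)/a = (11.7 − 27.0)/-1.2 = 12.8 s

Phase 2 (decelerating): v₀ = 11.7 m/s, a = -0.9 m/s².
v = v₀ + at → t = (10.5 − 11.7) / -0.9 = 1.30 s
v² = v₀² + 2aΔx → Δx = (10.5² − 11.7²)/(2·-0.9) = 14.4 m
Distance in phase 2 = 14.4 m

14.4 m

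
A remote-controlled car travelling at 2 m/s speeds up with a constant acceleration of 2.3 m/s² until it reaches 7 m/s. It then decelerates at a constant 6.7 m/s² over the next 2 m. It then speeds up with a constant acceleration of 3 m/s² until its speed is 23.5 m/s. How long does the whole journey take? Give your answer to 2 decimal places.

8.78 s

Phase 1 (accelerating): v₀ = 2.00 m/s, a = 2.3 m/s².
v = v₀ + at → t = (7 − 2.00) / 2.3 = 2.17 s
v² = v₀² + 2aΔx → Δx = (7² − 2.00²)/(2·2.3) = 9.78 m

Phase 2 (decelerating): v₀ = 7.00 m/s, a = -6.7 m/s².
v² = v₀² + 2aΔx = 7.00² + 2·-6.7·2 = 22.2 → v = 4.71 m/s
t = (v − v₀)/a = (4.71 − 7.00)/-6.7 = 0.342 s

Phase 3 (accelerating): v₀ = 4.71 m/s, a = 3 m/s².
v = v₀ + at → t = (23.5 − 4.71) / 3 = 6.26 s
v² = v₀² + 2aΔx → Δx = (23.5² − 4.71²)/(2·3) = 88.3 m
Total time = 2.17 + 0.342 + 6.26 = 8.78 s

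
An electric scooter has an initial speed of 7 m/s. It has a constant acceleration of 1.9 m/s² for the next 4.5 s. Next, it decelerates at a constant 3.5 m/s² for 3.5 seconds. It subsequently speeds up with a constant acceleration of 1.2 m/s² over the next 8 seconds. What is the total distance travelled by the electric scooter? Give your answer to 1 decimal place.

Phase 1 (accelerating): v₀ = 7.00 m/s, a = 1.9 m/s².
v = v₀ + at = 7.00 + (1.9)(4.5) = 15.5 m/s
Δx = v₀t + ½at² = 7.00·4.5 + 0.5·1.9·4.5² = 50.7 m

Phase 2 (decelerating): v₀ = 15.5 m/s, a = -3.5 m/s².
v = v₀ + at = 15.5 + (-3.5)(3.5) = 3.30 m/s
Δx = v₀t + ½at² = 15.5·3.5 + 0.5·-3.5·3.5² = 33.0 m

Phase 3 (accelerating): v₀ = 3.30 m/s, a = 1.2 m/s².
v = v₀ + at = 3.30 + (1.2)(8) = 12.9 m/s
Δx = v₀t + ½at² = 3.30·8 + 0.5·1.2·8² = 64.8 m
Total distance = 50.7 + 33.0 + 64.8 = 149 m

148.5 m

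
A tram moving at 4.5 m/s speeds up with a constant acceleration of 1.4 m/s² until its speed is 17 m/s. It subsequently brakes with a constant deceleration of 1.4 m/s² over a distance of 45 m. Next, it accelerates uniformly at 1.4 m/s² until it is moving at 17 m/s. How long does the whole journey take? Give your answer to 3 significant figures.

15.0 s

Phase 1 (accelerating): v₀ = 4.50 m/s, a = 1.4 m/s².
v = v₀ + at → t = (17 − 4.50) / 1.4 = 8.93 s
v² = v₀² + 2aΔx → Δx = (17² − 4.50²)/(2·1.4) = 96.0 m

Phase 2 (decelerating): v₀ = 17.0 m/s, a = -1.4 m/s².
v² = v₀² + 2aΔx = 17.0² + 2·-1.4·45 = 163 → v = 12.8 m/s
t = (v − v₀)/a = (12.8 − 17.0)/-1.4 = 3.02 s

Phase 3 (accelerating): v₀ = 12.8 m/s, a = 1.4 m/s².
v = v₀ + at → t = (17 − 12.8) / 1.4 = 3.02 s
v² = v₀² + 2aΔx → Δx = (17² − 12.8²)/(2·1.4) = 45.0 m
Total time = 8.93 + 3.02 + 3.02 = 15.0 s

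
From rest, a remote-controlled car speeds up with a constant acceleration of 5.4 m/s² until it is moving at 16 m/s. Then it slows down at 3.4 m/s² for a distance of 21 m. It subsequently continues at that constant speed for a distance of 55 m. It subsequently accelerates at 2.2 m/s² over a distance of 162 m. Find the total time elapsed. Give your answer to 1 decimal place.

17.9 s

Phase 1 (accelerating): v₀ = 0 m/s, a = 5.4 m/s².
v = v₀ + at → t = (16 − 0) / 5.4 = 2.96 s
v² = v₀² + 2aΔx → Δx = (16² − 0²)/(2·5.4) = 23.7 m

Phase 2 (decelerating): v₀ = 16.0 m/s, a = -3.4 m/s².
v² = v₀² + 2aΔx = 16.0² + 2·-3.4·21 = 113 → v = 10.6 m/s
t = (v − v₀)/a = (10.6 − 16.0)/-3.4 = 1.58 s

Phase 3 (constant speed): v₀ = 10.6 m/s, a = 0 m/s².
Constant speed: t = d/v = 55/10.6 = 5.17 s

Phase 4 (accelerating): v₀ = 10.6 m/s, a = 2.2 m/s².
v² = v₀² + 2aΔx = 10.6² + 2·2.2·162 = 826 → v = 28.7 m/s
t = (v − v₀)/a = (28.7 − 10.6)/2.2 = 8.23 s
Total time = 2.96 + 1.58 + 5.17 + 8.23 = 17.9 s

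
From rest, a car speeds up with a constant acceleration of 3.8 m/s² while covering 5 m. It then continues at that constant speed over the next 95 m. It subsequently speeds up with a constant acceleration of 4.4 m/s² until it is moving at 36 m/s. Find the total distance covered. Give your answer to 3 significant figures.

Phase 1 (accelerating): v₀ = 0 m/s, a = 3.8 m/s².
v² = v₀² + 2aΔx = 0² + 2·3.8·5 = 38.0 → v = 6.16 m/s
t = (v − v₀)/a = (6.16 − 0)/3.8 = 1.62 s

Phase 2 (constant speed): v₀ = 6.16 m/s, a = 0 m/s².
Constant speed: t = d/v = 95/6.16 = 15.4 s

Phase 3 (accelerating): v₀ = 6.16 m/s, a = 4.4 m/s².
v = v₀ + at → t = (36 − 6.16) / 4.4 = 6.78 s
v² = v₀² + 2aΔx → Δx = (36² − 6.16²)/(2·4.4) = 143 m
Total distance = 5.00 + 95.0 + 143 = 243 m

243 m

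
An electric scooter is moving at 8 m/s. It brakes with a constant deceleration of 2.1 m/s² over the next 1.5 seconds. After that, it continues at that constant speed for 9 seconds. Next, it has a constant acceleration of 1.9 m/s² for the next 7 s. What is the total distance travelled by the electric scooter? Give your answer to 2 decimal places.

Phase 1 (decelerating): v₀ = 8.00 m/s, a = -2.1 m/s².
v = v₀ + at = 8.00 + (-2.1)(1.5) = 4.85 m/s
Δx = v₀t + ½at² = 8.00·1.5 + 0.5·-2.1·1.5² = 9.64 m

Phase 2 (constant speed): v₀ = 4.85 m/s, a = 0 m/s².
v = v₀ + at = 4.85 + (0)(9) = 4.85 m/s
Δx = v₀t + ½at² = 4.85·9 + 0.5·0·9² = 43.6 m

Phase 3 (accelerating): v₀ = 4.85 m/s, a = 1.9 m/s².
v = v₀ + at = 4.85 + (1.9)(7) = 18.1 m/s
Δx = v₀t + ½at² = 4.85·7 + 0.5·1.9·7² = 80.5 m
Total distance = 9.64 + 43.6 + 80.5 = 134 m

133.79 m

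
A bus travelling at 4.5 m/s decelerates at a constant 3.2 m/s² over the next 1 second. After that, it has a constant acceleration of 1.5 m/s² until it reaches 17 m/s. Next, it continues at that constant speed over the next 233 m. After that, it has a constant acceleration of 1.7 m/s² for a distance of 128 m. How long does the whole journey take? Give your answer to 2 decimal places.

Phase 1 (decelerating): v₀ = 4.50 m/s, a = -3.2 m/s².
v = v₀ + at = 4.50 + (-3.2)(1) = 1.30 m/s
Δx = v₀t + ½at² = 4.50·1 + 0.5·-3.2·1² = 2.90 m

Phase 2 (accelerating): v₀ = 1.30 m/s, a = 1.5 m/s².
v = v₀ + at → t = (17 − 1.30) / 1.5 = 10.5 s
v² = v₀² + 2aΔx → Δx = (17² − 1.30²)/(2·1.5) = 95.8 m

Phase 3 (constant speed): v₀ = 17.0 m/s, a = 0 m/s².
Constant speed: t = d/v = 233/17.0 = 13.7 s

Phase 4 (accelerating): v₀ = 17.0 m/s, a = 1.7 m/s².
v² = v₀² + 2aΔx = 17.0² + 2·1.7·128 = 724 → v = 26.9 m/s
t = (v − v₀)/a = (26.9 − 17.0)/1.7 = 5.83 s
Total time = 1.00 + 10.5 + 13.7 + 5.83 = 31.0 s

31.00 s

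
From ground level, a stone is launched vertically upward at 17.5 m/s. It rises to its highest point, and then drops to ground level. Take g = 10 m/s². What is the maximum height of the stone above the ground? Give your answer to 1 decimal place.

15.3 m

Phase 1 (rising): v₀ = 17.5 m/s, a = -10 m/s².
v = v₀ + at → t = (0 − 17.5) / -10 = 1.75 s
v² = v₀² + 2aΔx → Δx = (0² − 17.5²)/(2·-10) = 15.3 m
Maximum height = 15.3 m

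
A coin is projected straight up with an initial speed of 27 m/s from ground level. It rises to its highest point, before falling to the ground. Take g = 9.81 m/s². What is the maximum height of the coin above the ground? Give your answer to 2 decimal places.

Phase 1 (rising): v₀ = 27.0 m/s, a = -9.81 m/s².
v = v₀ + at → t = (0 − 27.0) / -9.81 = 2.75 s
v² = v₀² + 2aΔx → Δx = (0² − 27.0²)/(2·-9.81) = 37.2 m
Maximum height = 37.2 m

37.16 m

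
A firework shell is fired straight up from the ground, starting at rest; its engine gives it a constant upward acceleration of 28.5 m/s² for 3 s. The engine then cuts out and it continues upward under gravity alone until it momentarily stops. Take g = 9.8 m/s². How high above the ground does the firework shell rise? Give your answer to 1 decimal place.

501.2 m

Phase 1 (powered ascent): v₀ = 0 m/s, a = 28.5 m/s².
v = v₀ + at = 0 + (28.5)(3) = 85.5 m/s
Δx = v₀t + ½at² = 0·3 + 0.5·28.5·3² = 128 m

Phase 2 (coasting upward): v₀ = 85.5 m/s, a = -9.8 m/s².
v = v₀ + at → t = (0 − 85.5) / -9.8 = 8.72 s
v² = v₀² + 2aΔx → Δx = (0² − 85.5²)/(2·-9.8) = 373 m
Maximum height = 128 + 373 = 501 m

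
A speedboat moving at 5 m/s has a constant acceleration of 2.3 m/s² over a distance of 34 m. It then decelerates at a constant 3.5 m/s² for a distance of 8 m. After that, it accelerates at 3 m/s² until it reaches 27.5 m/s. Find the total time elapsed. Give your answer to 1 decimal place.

Phase 1 (accelerating): v₀ = 5.00 m/s, a = 2.3 m/s².
v² = v₀² + 2aΔx = 5.00² + 2·2.3·34 = 181 → v = 13.5 m/s
t = (v − v₀)/a = (13.5 − 5.00)/2.3 = 3.68 s

Phase 2 (decelerating): v₀ = 13.5 m/s, a = -3.5 m/s².
v² = v₀² + 2aΔx = 13.5² + 2·-3.5·8 = 125 → v = 11.2 m/s
t = (v − v₀)/a = (11.2 − 13.5)/-3.5 = 0.649 s

Phase 3 (accelerating): v₀ = 11.2 m/s, a = 3 m/s².
v = v₀ + at → t = (27.5 − 11.2) / 3 = 5.43 s
v² = v₀² + 2aΔx → Δx = (27.5² − 11.2²)/(2·3) = 105 m
Total time = 3.68 + 0.649 + 5.43 = 9.76 s

9.8 s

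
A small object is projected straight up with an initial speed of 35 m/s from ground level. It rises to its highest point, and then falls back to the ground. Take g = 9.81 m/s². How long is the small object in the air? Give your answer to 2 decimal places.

7.14 s

Phase 1 (rising): v₀ = 35.0 m/s, a = -9.81 m/s².
v = v₀ + at → t = (0 − 35.0) / -9.81 = 3.57 s
v² = v₀² + 2aΔx → Δx = (0² − 35.0²)/(2·-9.81) = 62.4 m

Phase 2 (falling): v₀ = 0 m/s, a = -9.81 m/s².
Falls 62.4 m from rest: t = √(2·62.4/9.81) = 3.57 s; v = g·t = 35.0 m/s.
Total time = 3.57 + 3.57 = 7.14 s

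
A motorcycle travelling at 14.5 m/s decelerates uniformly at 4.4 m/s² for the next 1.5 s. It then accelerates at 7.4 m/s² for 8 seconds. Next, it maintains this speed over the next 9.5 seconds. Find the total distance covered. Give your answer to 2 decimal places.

954.25 m

Phase 1 (decelerating): v₀ = 14.5 m/s, a = -4.4 m/s².
v = v₀ + at = 14.5 + (-4.4)(1.5) = 7.90 m/s
Δx = v₀t + ½at² = 14.5·1.5 + 0.5·-4.4·1.5² = 16.8 m

Phase 2 (accelerating): v₀ = 7.90 m/s, a = 7.4 m/s².
v = v₀ + at = 7.90 + (7.4)(8) = 67.1 m/s
Δx = v₀t + ½at² = 7.90·8 + 0.5·7.4·8² = 300 m

Phase 3 (constant speed): v₀ = 67.1 m/s, a = 0 m/s².
v = v₀ + at = 67.1 + (0)(9.5) = 67.1 m/s
Δx = v₀t + ½at² = 67.1·9.5 + 0.5·0·9.5² = 637 m
Total distance = 16.8 + 300 + 637 = 954 m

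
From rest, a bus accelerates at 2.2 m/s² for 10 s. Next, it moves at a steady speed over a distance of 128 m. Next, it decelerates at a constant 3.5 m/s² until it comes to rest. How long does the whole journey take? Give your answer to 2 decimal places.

Phase 1 (accelerating): v₀ = 0 m/s, a = 2.2 m/s².
v = v₀ + at = 0 + (2.2)(10) = 22.0 m/s
Δx = v₀t + ½at² = 0·10 + 0.5·2.2·10² = 110 m

Phase 2 (constant speed): v₀ = 22.0 m/s, a = 0 m/s².
Constant speed: t = d/v = 128/22.0 = 5.82 s

Phase 3 (decelerating): v₀ = 22.0 m/s, a = -3.5 m/s².
v = v₀ + at → t = (0 − 22.0) / -3.5 = 6.29 s
v² = v₀² + 2aΔx → Δx = (0² − 22.0²)/(2·-3.5) = 69.1 m
Total time = 10.0 + 5.82 + 6.29 = 22.1 s

22.10 s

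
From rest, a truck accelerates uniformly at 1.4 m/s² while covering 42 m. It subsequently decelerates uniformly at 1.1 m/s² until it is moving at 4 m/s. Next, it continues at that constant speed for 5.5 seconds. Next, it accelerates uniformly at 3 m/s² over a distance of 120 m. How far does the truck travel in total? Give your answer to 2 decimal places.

Phase 1 (accelerating): v₀ = 0 m/s, a = 1.4 m/s².
v² = v₀² + 2aΔx = 0² + 2·1.4·42 = 118 → v = 10.8 m/s
t = (v − v₀)/a = (10.8 − 0)/1.4 = 7.75 s

Phase 2 (decelerating): v₀ = 10.8 m/s, a = -1.1 m/s².
v = v₀ + at → t = (4 − 10.8) / -1.1 = 6.22 s
v² = v₀² + 2aΔx → Δx = (4² − 10.8²)/(2·-1.1) = 46.2 m

Phase 3 (constant speed): v₀ = 4.00 m/s, a = 0 m/s².
v = v₀ + at = 4.00 + (0)(5.5) = 4.00 m/s
Δx = v₀t + ½at² = 4.00·5.5 + 0.5·0·5.5² = 22.0 m

Phase 4 (accelerating): v₀ = 4.00 m/s, a = 3 m/s².
v² = v₀² + 2aΔx = 4.00² + 2·3·120 = 736 → v = 27.1 m/s
t = (v − v₀)/a = (27.1 − 4.00)/3 = 7.71 s
Total distance = 42.0 + 46.2 + 22.0 + 120 = 230 m

230.18 m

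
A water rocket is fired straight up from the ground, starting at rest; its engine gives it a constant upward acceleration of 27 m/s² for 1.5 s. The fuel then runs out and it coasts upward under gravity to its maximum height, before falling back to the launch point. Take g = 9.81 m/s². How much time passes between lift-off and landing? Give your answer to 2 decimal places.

10.45 s

Phase 1 (powered ascent): v₀ = 0 m/s, a = 27 m/s².
v = v₀ + at = 0 + (27)(1.5) = 40.5 m/s
Δx = v₀t + ½at² = 0·1.5 + 0.5·27·1.5² = 30.4 m

Phase 2 (coasting upward): v₀ = 40.5 m/s, a = -9.81 m/s².
v = v₀ + at → t = (0 − 40.5) / -9.81 = 4.13 s
v² = v₀² + 2aΔx → Δx = (0² − 40.5²)/(2·-9.81) = 83.6 m

Phase 3 (free fall): v₀ = 0 m/s, a = -9.81 m/s².
Falls 114 m from rest: t = √(2·114/9.81) = 4.82 s; v = g·t = 47.3 m/s.
Total time = 1.50 + 4.13 + 4.82 = 10.4 s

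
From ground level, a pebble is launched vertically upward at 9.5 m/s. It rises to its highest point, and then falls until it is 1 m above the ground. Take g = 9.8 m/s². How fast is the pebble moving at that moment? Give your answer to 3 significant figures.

8.41 m/s

Phase 1 (rising): v₀ = 9.50 m/s, a = -9.8 m/s².
v = v₀ + at → t = (0 − 9.50) / -9.8 = 0.969 s
v² = v₀² + 2aΔx → Δx = (0² − 9.50²)/(2·-9.8) = 4.60 m

Phase 2 (falling): v₀ = 0 m/s, a = -9.8 m/s².
Falls 3.60 m from rest: t = √(2·3.60/9.8) = 0.858 s; v = g·t = 8.41 m/s.
Final speed = 8.41 m/s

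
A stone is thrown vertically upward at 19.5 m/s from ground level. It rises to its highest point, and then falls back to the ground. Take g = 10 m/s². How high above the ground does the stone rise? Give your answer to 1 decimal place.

Phase 1 (rising): v₀ = 19.5 m/s, a = -10 m/s².
v = v₀ + at → t = (0 − 19.5) / -10 = 1.95 s
v² = v₀² + 2aΔx → Δx = (0² − 19.5²)/(2·-10) = 19.0 m
Maximum height = 19.0 m

19.0 m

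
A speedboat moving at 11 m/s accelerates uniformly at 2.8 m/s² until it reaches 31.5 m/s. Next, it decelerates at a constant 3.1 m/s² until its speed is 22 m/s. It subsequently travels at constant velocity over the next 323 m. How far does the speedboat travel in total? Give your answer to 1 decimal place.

560.6 m

Phase 1 (accelerating): v₀ = 11.0 m/s, a = 2.8 m/s².
v = v₀ + at → t = (31.5 − 11.0) / 2.8 = 7.32 s
v² = v₀² + 2aΔx → Δx = (31.5² − 11.0²)/(2·2.8) = 156 m

Phase 2 (decelerating): v₀ = 31.5 m/s, a = -3.1 m/s².
v = v₀ + at → t = (22 − 31.5) / -3.1 = 3.06 s
v² = v₀² + 2aΔx → Δx = (22² − 31.5²)/(2·-3.1) = 82.0 m

Phase 3 (constant speed): v₀ = 22.0 m/s, a = 0 m/s².
Constant speed: t = d/v = 323/22.0 = 14.7 s
Total distance = 156 + 82.0 + 323 = 561 m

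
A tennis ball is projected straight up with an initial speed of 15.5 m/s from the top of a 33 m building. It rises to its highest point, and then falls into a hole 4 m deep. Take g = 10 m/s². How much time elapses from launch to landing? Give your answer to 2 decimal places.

Phase 1 (rising): v₀ = 15.5 m/s, a = -10 m/s².
v = v₀ + at → t = (0 − 15.5) / -10 = 1.55 s
v² = v₀² + 2aΔx → Δx = (0² − 15.5²)/(2·-10) = 12.0 m

Phase 2 (falling): v₀ = 0 m/s, a = -10 m/s².
Falls 49.0 m from rest: t = √(2·49.0/10) = 3.13 s; v = g·t = 31.3 m/s.
Total time = 1.55 + 3.13 = 4.68 s

4.68 s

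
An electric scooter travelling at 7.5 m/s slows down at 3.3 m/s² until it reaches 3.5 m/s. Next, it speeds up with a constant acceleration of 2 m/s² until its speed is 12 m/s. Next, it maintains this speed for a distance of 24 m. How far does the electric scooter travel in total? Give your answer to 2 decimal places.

Phase 1 (decelerating): v₀ = 7.50 m/s, a = -3.3 m/s².
v = v₀ + at → t = (3.5 − 7.50) / -3.3 = 1.21 s
v² = v₀² + 2aΔx → Δx = (3.5² − 7.50²)/(2·-3.3) = 6.67 m

Phase 2 (accelerating): v₀ = 3.50 m/s, a = 2 m/s².
v = v₀ + at → t = (12 − 3.50) / 2 = 4.25 s
v² = v₀² + 2aΔx → Δx = (12² − 3.50²)/(2·2) = 32.9 m

Phase 3 (constant speed): v₀ = 12.0 m/s, a = 0 m/s².
Constant speed: t = d/v = 24/12.0 = 2.00 s
Total distance = 6.67 + 32.9 + 24.0 = 63.6 m

63.60 m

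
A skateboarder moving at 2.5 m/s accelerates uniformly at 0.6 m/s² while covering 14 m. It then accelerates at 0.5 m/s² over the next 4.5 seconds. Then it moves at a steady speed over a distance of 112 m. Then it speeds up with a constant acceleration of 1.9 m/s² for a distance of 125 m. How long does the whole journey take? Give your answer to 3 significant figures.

32.6 s

Phase 1 (accelerating): v₀ = 2.50 m/s, a = 0.6 m/s².
v² = v₀² + 2aΔx = 2.50² + 2·0.6·14 = 23.1 → v = 4.80 m/s
t = (v − v₀)/a = (4.80 − 2.50)/0.6 = 3.84 s

Phase 2 (accelerating): v₀ = 4.80 m/s, a = 0.5 m/s².
v = v₀ + at = 4.80 + (0.5)(4.5) = 7.05 m/s
Δx = v₀t + ½at² = 4.80·4.5 + 0.5·0.5·4.5² = 26.7 m

Phase 3 (constant speed): v₀ = 7.05 m/s, a = 0 m/s².
Constant speed: t = d/v = 112/7.05 = 15.9 s

Phase 4 (accelerating): v₀ = 7.05 m/s, a = 1.9 m/s².
v² = v₀² + 2aΔx = 7.05² + 2·1.9·125 = 525 → v = 22.9 m/s
t = (v − v₀)/a = (22.9 − 7.05)/1.9 = 8.35 s
Total time = 3.84 + 4.50 + 15.9 + 8.35 = 32.6 s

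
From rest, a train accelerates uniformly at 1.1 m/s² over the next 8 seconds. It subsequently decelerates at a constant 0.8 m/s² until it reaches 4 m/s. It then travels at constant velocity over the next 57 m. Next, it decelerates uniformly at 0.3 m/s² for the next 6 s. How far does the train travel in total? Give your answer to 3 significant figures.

149 m

Phase 1 (accelerating): v₀ = 0 m/s, a = 1.1 m/s².
v = v₀ + at = 0 + (1.1)(8) = 8.80 m/s
Δx = v₀t + ½at² = 0·8 + 0.5·1.1·8² = 35.2 m

Phase 2 (decelerating): v₀ = 8.80 m/s, a = -0.8 m/s².
v = v₀ + at → t = (4 − 8.80) / -0.8 = 6.00 s
v² = v₀² + 2aΔx → Δx = (4² − 8.80²)/(2·-0.8) = 38.4 m

Phase 3 (constant speed): v₀ = 4.00 m/s, a = 0 m/s².
Constant speed: t = d/v = 57/4.00 = 14.2 s

Phase 4 (decelerating): v₀ = 4.00 m/s, a = -0.3 m/s².
v = v₀ + at = 4.00 + (-0.3)(6) = 2.20 m/s
Δx = v₀t + ½at² = 4.00·6 + 0.5·-0.3·6² = 18.6 m
Total distance = 35.2 + 38.4 + 57.0 + 18.6 = 149 m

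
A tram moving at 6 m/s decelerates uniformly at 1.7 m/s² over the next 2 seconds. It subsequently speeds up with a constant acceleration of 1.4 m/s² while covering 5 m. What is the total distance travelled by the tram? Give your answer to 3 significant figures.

Phase 1 (decelerating): v₀ = 6.00 m/s, a = -1.7 m/s².
v = v₀ + at = 6.00 + (-1.7)(2) = 2.60 m/s
Δx = v₀t + ½at² = 6.00·2 + 0.5·-1.7·2² = 8.60 m

Phase 2 (accelerating): v₀ = 2.60 m/s, a = 1.4 m/s².
v² = v₀² + 2aΔx = 2.60² + 2·1.4·5 = 20.8 → v = 4.56 m/s
t = (v − v₀)/a = (4.56 − 2.60)/1.4 = 1.40 s
Total distance = 8.60 + 5.00 = 13.6 m

13.6 m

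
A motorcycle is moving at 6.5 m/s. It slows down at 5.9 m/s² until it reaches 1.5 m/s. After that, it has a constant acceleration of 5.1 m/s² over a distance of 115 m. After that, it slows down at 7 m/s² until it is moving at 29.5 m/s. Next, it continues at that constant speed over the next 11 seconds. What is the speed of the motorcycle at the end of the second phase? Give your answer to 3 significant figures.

Phase 1 (decelerating): v₀ = 6.50 m/s, a = -5.9 m/s².
v = v₀ + at → t = (1.5 − 6.50) / -5.9 = 0.847 s
v² = v₀² + 2aΔx → Δx = (1.5² − 6.50²)/(2·-5.9) = 3.39 m

Phase 2 (accelerating): v₀ = 1.50 m/s, a = 5.1 m/s².
v² = v₀² + 2aΔx = 1.50² + 2·5.1·115 = 1180 → v = 34.3 m/s
t = (v − v₀)/a = (34.3 − 1.50)/5.1 = 6.43 s
Speed at end of phase 2 = 34.3 m/s

34.3 m/s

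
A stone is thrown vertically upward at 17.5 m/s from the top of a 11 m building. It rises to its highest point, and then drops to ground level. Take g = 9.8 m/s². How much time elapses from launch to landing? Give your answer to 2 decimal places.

4.12 s

Phase 1 (rising): v₀ = 17.5 m/s, a = -9.8 m/s².
v = v₀ + at → t = (0 − 17.5) / -9.8 = 1.79 s
v² = v₀² + 2aΔx → Δx = (0² − 17.5²)/(2·-9.8) = 15.6 m

Phase 2 (falling): v₀ = 0 m/s, a = -9.8 m/s².
Falls 26.6 m from rest: t = √(2·26.6/9.8) = 2.33 s; v = g·t = 22.8 m/s.
Total time = 1.79 + 2.33 = 4.12 s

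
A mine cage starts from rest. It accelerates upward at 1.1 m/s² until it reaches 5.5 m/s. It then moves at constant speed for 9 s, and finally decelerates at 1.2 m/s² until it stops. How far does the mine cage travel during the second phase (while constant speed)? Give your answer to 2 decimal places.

49.50 m

Phase 1 (accelerating): v₀ = 0 m/s, a = 1.1 m/s².
v = v₀ + at → t = (5.5 − 0) / 1.1 = 5.00 s
v² = v₀² + 2aΔx → Δx = (5.5² − 0²)/(2·1.1) = 13.7 m

Phase 2 (constant speed): v₀ = 5.50 m/s, a = 0 m/s².
v = v₀ + at = 5.50 + (0)(9) = 5.50 m/s
Δx = v₀t + ½at² = 5.50·9 + 0.5·0·9² = 49.5 m
Distance in phase 2 = 49.5 m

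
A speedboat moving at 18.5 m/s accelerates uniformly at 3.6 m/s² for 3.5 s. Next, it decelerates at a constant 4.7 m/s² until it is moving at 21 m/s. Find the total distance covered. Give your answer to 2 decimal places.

Phase 1 (accelerating): v₀ = 18.5 m/s, a = 3.6 m/s².
v = v₀ + at = 18.5 + (3.6)(3.5) = 31.1 m/s
Δx = v₀t + ½at² = 18.5·3.5 + 0.5·3.6·3.5² = 86.8 m

Phase 2 (decelerating): v₀ = 31.1 m/s, a = -4.7 m/s².
v = v₀ + at → t = (21 − 31.1) / -4.7 = 2.15 s
v² = v₀² + 2aΔx → Δx = (21² − 31.1²)/(2·-4.7) = 56.0 m
Total distance = 86.8 + 56.0 = 143 m

142.78 m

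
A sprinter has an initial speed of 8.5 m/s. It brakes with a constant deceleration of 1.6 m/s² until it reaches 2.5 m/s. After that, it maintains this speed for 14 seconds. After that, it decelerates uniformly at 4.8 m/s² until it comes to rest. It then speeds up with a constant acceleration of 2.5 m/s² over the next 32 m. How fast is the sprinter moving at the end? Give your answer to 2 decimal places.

Phase 1 (decelerating): v₀ = 8.50 m/s, a = -1.6 m/s².
v = v₀ + at → t = (2.5 − 8.50) / -1.6 = 3.75 s
v² = v₀² + 2aΔx → Δx = (2.5² − 8.50²)/(2·-1.6) = 20.6 m

Phase 2 (constant speed): v₀ = 2.50 m/s, a = 0 m/s².
v = v₀ + at = 2.50 + (0)(14) = 2.50 m/s
Δx = v₀t + ½at² = 2.50·14 + 0.5·0·14² = 35.0 m

Phase 3 (decelerating): v₀ = 2.50 m/s, a = -4.8 m/s².
v = v₀ + at → t = (0 − 2.50) / -4.8 = 0.521 s
v² = v₀² + 2aΔx → Δx = (0² − 2.50²)/(2·-4.8) = 0.651 m

Phase 4 (accelerating): v₀ = 0 m/s, a = 2.5 m/s².
v² = v₀² + 2aΔx = 0² + 2·2.5·32 = 160 → v = 12.6 m/s
t = (v − v₀)/a = (12.6 − 0)/2.5 = 5.06 s
Final speed = 12.6 m/s

12.65 m/s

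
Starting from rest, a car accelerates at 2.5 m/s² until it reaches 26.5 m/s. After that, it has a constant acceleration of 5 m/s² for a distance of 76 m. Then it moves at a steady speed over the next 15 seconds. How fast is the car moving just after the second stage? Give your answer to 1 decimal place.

38.2 m/s

Phase 1 (accelerating): v₀ = 0 m/s, a = 2.5 m/s².
v = v₀ + at → t = (26.5 − 0) / 2.5 = 10.6 s
v² = v₀² + 2aΔx → Δx = (26.5² − 0²)/(2·2.5) = 140 m

Phase 2 (accelerating): v₀ = 26.5 m/s, a = 5 m/s².
v² = v₀² + 2aΔx = 26.5² + 2·5·76 = 1460 → v = 38.2 m/s
t = (v − v₀)/a = (38.2 − 26.5)/5 = 2.35 s
Speed at end of phase 2 = 38.2 m/s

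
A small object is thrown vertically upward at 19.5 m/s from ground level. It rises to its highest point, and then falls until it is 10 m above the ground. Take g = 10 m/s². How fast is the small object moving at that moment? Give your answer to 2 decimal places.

13.43 m/s

Phase 1 (rising): v₀ = 19.5 m/s, a = -10 m/s².
v = v₀ + at → t = (0 − 19.5) / -10 = 1.95 s
v² = v₀² + 2aΔx → Δx = (0² − 19.5²)/(2·-10) = 19.0 m

Phase 2 (falling): v₀ = 0 m/s, a = -10 m/s².
Falls 9.01 m from rest: t = √(2·9.01/10) = 1.34 s; v = g·t = 13.4 m/s.
Final speed = 13.4 m/s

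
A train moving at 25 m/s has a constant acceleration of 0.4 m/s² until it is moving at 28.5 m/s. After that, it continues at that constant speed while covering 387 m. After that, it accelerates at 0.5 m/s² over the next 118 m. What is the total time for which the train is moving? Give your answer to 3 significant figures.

26.3 s

Phase 1 (accelerating): v₀ = 25.0 m/s, a = 0.4 m/s².
v = v₀ + at → t = (28.5 − 25.0) / 0.4 = 8.75 s
v² = v₀² + 2aΔx → Δx = (28.5² − 25.0²)/(2·0.4) = 234 m

Phase 2 (constant speed): v₀ = 28.5 m/s, a = 0 m/s².
Constant speed: t = d/v = 387/28.5 = 13.6 s

Phase 3 (accelerating): v₀ = 28.5 m/s, a = 0.5 m/s².
v² = v₀² + 2aΔx = 28.5² + 2·0.5·118 = 930 → v = 30.5 m/s
t = (v − v₀)/a = (30.5 − 28.5)/0.5 = 4.00 s
Total time = 8.75 + 13.6 + 4.00 = 26.3 s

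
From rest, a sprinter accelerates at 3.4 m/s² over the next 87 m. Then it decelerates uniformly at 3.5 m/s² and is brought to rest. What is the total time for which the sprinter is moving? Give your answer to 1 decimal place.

14.1 s

Phase 1 (accelerating): v₀ = 0 m/s, a = 3.4 m/s².
v² = v₀² + 2aΔx = 0² + 2·3.4·87 = 592 → v = 24.3 m/s
t = (v − v₀)/a = (24.3 − 0)/3.4 = 7.15 s

Phase 2 (decelerating): v₀ = 24.3 m/s, a = -3.5 m/s².
v = v₀ + at → t = (0 − 24.3) / -3.5 = 6.95 s
v² = v₀² + 2aΔx → Δx = (0² − 24.3²)/(2·-3.5) = 84.5 m
Total time = 7.15 + 6.95 = 14.1 s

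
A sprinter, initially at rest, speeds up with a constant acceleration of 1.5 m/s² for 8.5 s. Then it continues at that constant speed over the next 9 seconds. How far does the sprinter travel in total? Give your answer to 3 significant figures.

Phase 1 (accelerating): v₀ = 0 m/s, a = 1.5 m/s².
v = v₀ + at = 0 + (1.5)(8.5) = 12.8 m/s
Δx = v₀t + ½at² = 0·8.5 + 0.5·1.5·8.5² = 54.2 m

Phase 2 (constant speed): v₀ = 12.8 m/s, a = 0 m/s².
v = v₀ + at = 12.8 + (0)(9) = 12.8 m/s
Δx = v₀t + ½at² = 12.8·9 + 0.5·0·9² = 115 m
Total distance = 54.2 + 115 = 169 m

169 m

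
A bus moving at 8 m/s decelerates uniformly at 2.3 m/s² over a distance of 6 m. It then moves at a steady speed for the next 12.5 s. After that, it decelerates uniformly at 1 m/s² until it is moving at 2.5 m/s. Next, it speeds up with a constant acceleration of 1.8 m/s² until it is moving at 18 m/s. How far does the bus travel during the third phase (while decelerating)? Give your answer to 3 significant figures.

Phase 1 (decelerating): v₀ = 8.00 m/s, a = -2.3 m/s².
v² = v₀² + 2aΔx = 8.00² + 2·-2.3·6 = 36.4 → v = 6.03 m/s
t = (v − v₀)/a = (6.03 − 8.00)/-2.3 = 0.855 s

Phase 2 (constant speed): v₀ = 6.03 m/s, a = 0 m/s².
v = v₀ + at = 6.03 + (0)(12.5) = 6.03 m/s
Δx = v₀t + ½at² = 6.03·12.5 + 0.5·0·12.5² = 75.4 m

Phase 3 (decelerating): v₀ = 6.03 m/s, a = -1 m/s².
v = v₀ + at → t = (2.5 − 6.03) / -1 = 3.53 s
v² = v₀² + 2aΔx → Δx = (2.5² − 6.03²)/(2·-1) = 15.1 m
Distance in phase 3 = 15.1 m

15.1 m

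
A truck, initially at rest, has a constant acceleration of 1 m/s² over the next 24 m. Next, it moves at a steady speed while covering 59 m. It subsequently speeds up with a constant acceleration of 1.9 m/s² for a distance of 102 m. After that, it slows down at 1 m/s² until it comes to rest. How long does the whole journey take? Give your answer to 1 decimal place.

43.7 s

Phase 1 (accelerating): v₀ = 0 m/s, a = 1 m/s².
v² = v₀² + 2aΔx = 0² + 2·1·24 = 48.0 → v = 6.93 m/s
t = (v − v₀)/a = (6.93 − 0)/1 = 6.93 s

Phase 2 (constant speed): v₀ = 6.93 m/s, a = 0 m/s².
Constant speed: t = d/v = 59/6.93 = 8.52 s

Phase 3 (accelerating): v₀ = 6.93 m/s, a = 1.9 m/s².
v² = v₀² + 2aΔx = 6.93² + 2·1.9·102 = 436 → v = 20.9 m/s
t = (v − v₀)/a = (20.9 − 6.93)/1.9 = 7.34 s

Phase 4 (decelerating): v₀ = 20.9 m/s, a = -1 m/s².
v = v₀ + at → t = (0 − 20.9) / -1 = 20.9 s
v² = v₀² + 2aΔx → Δx = (0² − 20.9²)/(2·-1) = 218 m
Total time = 6.93 + 8.52 + 7.34 + 20.9 = 43.7 s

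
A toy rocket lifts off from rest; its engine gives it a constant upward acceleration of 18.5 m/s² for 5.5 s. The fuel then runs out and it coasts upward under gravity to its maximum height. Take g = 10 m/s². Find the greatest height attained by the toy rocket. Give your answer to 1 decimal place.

797.5 m

Phase 1 (powered ascent): v₀ = 0 m/s, a = 18.5 m/s².
v = v₀ + at = 0 + (18.5)(5.5) = 102 m/s
Δx = v₀t + ½at² = 0·5.5 + 0.5·18.5·5.5² = 280 m

Phase 2 (coasting upward): v₀ = 102 m/s, a = -10 m/s².
v = v₀ + at → t = (0 − 102) / -10 = 10.2 s
v² = v₀² + 2aΔx → Δx = (0² − 102²)/(2·-10) = 518 m
Maximum height = 280 + 518 = 797 m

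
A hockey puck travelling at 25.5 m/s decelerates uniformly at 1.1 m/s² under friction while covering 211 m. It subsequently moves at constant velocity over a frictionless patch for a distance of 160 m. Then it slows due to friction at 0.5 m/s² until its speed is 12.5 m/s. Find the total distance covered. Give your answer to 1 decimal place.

Phase 1 (decelerating): v₀ = 25.5 m/s, a = -1.1 m/s².
v² = v₀² + 2aΔx = 25.5² + 2·-1.1·211 = 186 → v = 13.6 m/s
t = (v − v₀)/a = (13.6 − 25.5)/-1.1 = 10.8 s

Phase 2 (constant speed): v₀ = 13.6 m/s, a = 0 m/s².
Constant speed: t = d/v = 160/13.6 = 11.7 s

Phase 3 (decelerating): v₀ = 13.6 m/s, a = -0.5 m/s².
v = v₀ + at → t = (12.5 − 13.6) / -0.5 = 2.28 s
v² = v₀² + 2aΔx → Δx = (12.5² − 13.6²)/(2·-0.5) = 29.8 m
Total distance = 211 + 160 + 29.8 = 401 m

400.8 m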